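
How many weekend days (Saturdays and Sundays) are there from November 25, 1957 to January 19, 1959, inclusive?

120

November 25, 1957 is a Monday.
The range spans 421 days (inclusive of both endpoints).
421 = 7 × 60 + 1, so there are 60 full weeks plus 1 extra day.
Each full week contributes 2 weekend days (Sat, Sun): 60 × 2 = 120.
The 1 extra day is Monday — none qualify.
Total: 120 + 0 = 120.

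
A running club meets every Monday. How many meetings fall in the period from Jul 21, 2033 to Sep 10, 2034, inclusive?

59 Mondays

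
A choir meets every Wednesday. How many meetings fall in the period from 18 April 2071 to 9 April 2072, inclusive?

51 Wednesdays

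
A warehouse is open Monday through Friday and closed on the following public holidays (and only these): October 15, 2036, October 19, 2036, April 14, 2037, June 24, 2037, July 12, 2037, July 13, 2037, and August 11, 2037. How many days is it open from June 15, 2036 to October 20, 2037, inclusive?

347

June 15, 2036 is a Sunday.
That's 493 days from start to end, counting both.
493 = 7 × 70 + 3, so there are 70 full weeks plus 3 extra days.
Each full week contributes 5 weekdays (Mon–Fri): 70 × 5 = 350.
The 3 extra days are Sun, Mon, Tue — 2 of them qualify.
Total: 350 + 2 = 352.
Holidays: October 15, 2036 (Wed); October 19, 2036 (Sun); April 14, 2037 (Tue); June 24, 2037 (Wed); July 12, 2037 (Sun); July 13, 2037 (Mon); August 11, 2037 (Tue).
5 of the 7 holidays fall on weekdays; the rest are weekends and were already excluded.
Business days: 352 − 5 = 347.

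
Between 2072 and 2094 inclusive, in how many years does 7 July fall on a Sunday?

3

Day of week of July 7 in each year:
2072: Thu, 2073: Fri, 2074: Sat, 2075: Sun ✓, 2076: Tue, 2077: Wed, 2078: Thu, 2079: Fri, 2080: Sun ✓, 2081: Mon, 2082: Tue, 2083: Wed, 2084: Fri, 2085: Sat, 2086: Sun ✓, 2087: Mon, 2088: Wed, 2089: Thu, 2090: Fri, 2091: Sat, 2092: Mon, 2093: Tue, 2094: Wed
Sundays: 2075, 2080, 2086.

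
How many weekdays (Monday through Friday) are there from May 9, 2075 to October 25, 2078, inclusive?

May 9, 2075 is a Thursday.
The range spans 1266 days (inclusive of both endpoints).
1266 = 7 × 180 + 6, so there are 180 full weeks plus 6 extra days.
Each full week contributes 5 weekdays (Mon–Fri): 180 × 5 = 900.
The 6 extra days are Thursday, Friday, Saturday, Sunday, Monday, Tuesday — 4 of them qualify.
Total: 900 + 4 = 904.

904 weekdays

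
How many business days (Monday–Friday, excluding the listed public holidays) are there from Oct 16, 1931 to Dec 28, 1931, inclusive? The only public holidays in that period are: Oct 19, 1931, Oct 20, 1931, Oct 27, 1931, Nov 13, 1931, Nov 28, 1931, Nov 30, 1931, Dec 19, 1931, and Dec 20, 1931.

Oct 16, 1931 is a Friday.
From Oct 16, 1931 to Dec 28, 1931 is 74 days inclusive.
74 = 7 × 10 + 4, so there are 10 full weeks plus 4 extra days.
Each full week contributes 5 weekdays (Mon–Fri): 10 × 5 = 50.
The 4 extra days are Friday, Saturday, Sunday, Monday — 2 of them qualify.
Total: 50 + 2 = 52.
Holidays: Oct 19, 1931 (Mon); Oct 20, 1931 (Tue); Oct 27, 1931 (Tue); Nov 13, 1931 (Fri); Nov 28, 1931 (Sat); Nov 30, 1931 (Mon); Dec 19, 1931 (Sat); Dec 20, 1931 (Sun).
5 of the 8 holidays fall on weekdays; the rest are weekends and were already excluded.
Business days: 52 − 5 = 47.

47 business days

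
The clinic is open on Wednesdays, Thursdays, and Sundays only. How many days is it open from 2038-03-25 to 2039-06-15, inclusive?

2038-03-25 is a Thursday.
The range spans 448 days (inclusive of both endpoints).
448 = 7 × 64, so the span is exactly 64 full weeks.
Each full week contributes 3 days from the set (Wed, Thu, Sun): 64 × 3 = 192.

192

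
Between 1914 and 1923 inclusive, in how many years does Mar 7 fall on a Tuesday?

Day of week of March 7 in each year:
1914: Sat, 1915: Sun, 1916: Tue ✓, 1917: Wed, 1918: Thu, 1919: Fri, 1920: Sun, 1921: Mon, 1922: Tue ✓, 1923: Wed
Tuesdays: 1916, 1922.

2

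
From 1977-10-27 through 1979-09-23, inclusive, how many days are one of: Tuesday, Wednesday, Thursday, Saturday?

1977-10-27 is a Thursday.
The range spans 697 days (inclusive of both endpoints).
697 = 7 × 99 + 4, so there are 99 full weeks plus 4 extra days.
Each full week contributes 4 days from the set (Tue, Wed, Thu, Sat): 99 × 4 = 396.
The 4 extra days are Thursday, Friday, Saturday, Sunday — 2 of them qualify.
Total: 396 + 2 = 398.

398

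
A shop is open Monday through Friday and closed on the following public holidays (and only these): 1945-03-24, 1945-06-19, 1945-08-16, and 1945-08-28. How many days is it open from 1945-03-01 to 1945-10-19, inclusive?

164 working days

1945-03-01 is a Thursday.
That's 233 days from start to end, counting both.
233 = 7 × 33 + 2, so there are 33 full weeks plus 2 extra days.
Each full week contributes 5 weekdays (Mon–Fri): 33 × 5 = 165.
The 2 extra days are Thursday, Friday — 2 of them qualify.
Total: 165 + 2 = 167.
Holidays: 1945-03-24 (Sat); 1945-06-19 (Tue); 1945-08-16 (Thu); 1945-08-28 (Tue).
3 of the 4 holidays fall on weekdays; the rest are weekends and were already excluded.
Business days: 167 − 3 = 164.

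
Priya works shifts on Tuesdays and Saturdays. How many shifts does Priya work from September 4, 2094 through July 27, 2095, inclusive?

September 4, 2094 is a Saturday.
From September 4, 2094 to July 27, 2095 is 327 days inclusive.
327 = 7 × 46 + 5, so there are 46 full weeks plus 5 extra days.
Each full week contributes 2 days from the set (Tue, Sat): 46 × 2 = 92.
The 5 extra days are Saturday, Sunday, Monday, Tuesday, Wednesday — 2 of them qualify.
Total: 92 + 2 = 94.

94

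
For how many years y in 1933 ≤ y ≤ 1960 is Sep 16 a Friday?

4

Day of week of September 16 in each year:
1933: Sat, 1934: Sun, 1935: Mon, 1936: Wed, 1937: Thu, 1938: Fri ✓, 1939: Sat, 1940: Mon, 1941: Tue, 1942: Wed, 1943: Thu, 1944: Sat, 1945: Sun, 1946: Mon, 1947: Tue, 1948: Thu, 1949: Fri ✓, 1950: Sat, 1951: Sun, 1952: Tue, 1953: Wed, 1954: Thu, 1955: Fri ✓, 1956: Sun, 1957: Mon, 1958: Tue, 1959: Wed, 1960: Fri ✓
Fridays: 1938, 1949, 1955, 1960.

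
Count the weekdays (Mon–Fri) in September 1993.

Sep 1, 1993 is a Wednesday.
The range spans 30 days (inclusive of both endpoints).
30 = 7 × 4 + 2, so there are 4 full weeks plus 2 extra days.
Each full week contributes 5 weekdays (Mon–Fri): 4 × 5 = 20.
The 2 extra days are Wednesday, Thursday — 2 of them qualify.
Total: 20 + 2 = 22.

22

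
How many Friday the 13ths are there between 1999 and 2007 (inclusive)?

14

Friday-the-13ths by year:
1999: Aug
2000: Oct
2001: Apr, Jul
2002: Sep, Dec
2003: Jun
2004: Feb, Aug
2005: May
2006: Jan, Oct
2007: Apr, Jul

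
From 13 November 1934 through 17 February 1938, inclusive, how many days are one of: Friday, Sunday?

340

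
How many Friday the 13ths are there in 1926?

1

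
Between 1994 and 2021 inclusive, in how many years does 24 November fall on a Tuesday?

4

Day of week of November 24 in each year:
1994: Thu, 1995: Fri, 1996: Sun, 1997: Mon, 1998: Tue ✓, 1999: Wed, 2000: Fri, 2001: Sat, 2002: Sun, 2003: Mon, 2004: Wed, 2005: Thu, 2006: Fri, 2007: Sat, 2008: Mon, 2009: Tue ✓, 2010: Wed, 2011: Thu, 2012: Sat, 2013: Sun, 2014: Mon, 2015: Tue ✓, 2016: Thu, 2017: Fri, 2018: Sat, 2019: Sun, 2020: Tue ✓, 2021: Wed
Tuesdays: 1998, 2009, 2015, 2020.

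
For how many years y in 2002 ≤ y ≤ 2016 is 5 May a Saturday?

2

Day of week of May 5 in each year:
2002: Sun, 2003: Mon, 2004: Wed, 2005: Thu, 2006: Fri, 2007: Sat ✓, 2008: Mon, 2009: Tue, 2010: Wed, 2011: Thu, 2012: Sat ✓, 2013: Sun, 2014: Mon, 2015: Tue, 2016: Thu
Saturdays: 2007, 2012.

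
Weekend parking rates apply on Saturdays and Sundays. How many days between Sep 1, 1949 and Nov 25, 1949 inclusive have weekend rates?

24

Sep 1, 1949 is a Thursday.
That's 86 days from start to end, counting both.
86 = 7 × 12 + 2, so there are 12 full weeks plus 2 extra days.
Each full week contributes 2 weekend days (Sat, Sun): 12 × 2 = 24.
The 2 extra days are Thu, Fri — none qualify.
Total: 24 + 0 = 24.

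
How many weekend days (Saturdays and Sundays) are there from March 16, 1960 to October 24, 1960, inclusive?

March 16, 1960 is a Wednesday.
From March 16, 1960 to October 24, 1960 is 223 days inclusive.
223 = 7 × 31 + 6, so there are 31 full weeks plus 6 extra days.
Each full week contributes 2 weekend days (Sat, Sun): 31 × 2 = 62.
The 6 extra days are Wednesday, Thursday, Friday, Saturday, Sunday, Monday — 2 of them qualify.
Total: 62 + 2 = 64.

64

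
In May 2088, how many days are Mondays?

2088-05-01 is a Saturday.
That's 31 days from start to end, counting both.
31 = 7 × 4 + 3, so there are 4 full weeks plus 3 extra days.
Each full week contributes one Monday: 4 so far.
The 3 extra days are Saturday, Sunday, Monday — 1 of them qualifies.
Total: 4 + 1 = 5.

5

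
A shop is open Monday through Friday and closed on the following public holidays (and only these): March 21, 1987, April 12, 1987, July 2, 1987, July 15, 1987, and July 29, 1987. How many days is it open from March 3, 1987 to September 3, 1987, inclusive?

130 working days

March 3, 1987 is a Tuesday.
That's 185 days from start to end, counting both.
185 = 7 × 26 + 3, so there are 26 full weeks plus 3 extra days.
Each full week contributes 5 weekdays (Mon–Fri): 26 × 5 = 130.
The 3 extra days are Tuesday, Wednesday, Thursday — 3 of them qualify.
Total: 130 + 3 = 133.
Holidays: March 21, 1987 (Sat); April 12, 1987 (Sun); July 2, 1987 (Thu); July 15, 1987 (Wed); July 29, 1987 (Wed).
3 of the 5 holidays fall on weekdays; the rest are weekends and were already excluded.
Business days: 133 − 3 = 130.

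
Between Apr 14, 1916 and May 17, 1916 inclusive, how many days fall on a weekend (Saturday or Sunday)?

Apr 14, 1916 is a Friday.
The range spans 34 days (inclusive of both endpoints).
34 = 7 × 4 + 6, so there are 4 full weeks plus 6 extra days.
Each full week contributes 2 weekend days (Sat, Sun): 4 × 2 = 8.
The 6 extra days are Friday, Saturday, Sunday, Monday, Tuesday, Wednesday — 2 of them qualify.
Total: 8 + 2 = 10.

10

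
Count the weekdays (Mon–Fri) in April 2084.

April 1, 2084 is a Saturday.
The range spans 30 days (inclusive of both endpoints).
30 = 7 × 4 + 2, so there are 4 full weeks plus 2 extra days.
Each full week contributes 5 weekdays (Mon–Fri): 4 × 5 = 20.
The 2 extra days are Sat, Sun — none qualify.
Total: 20 + 0 = 20.

20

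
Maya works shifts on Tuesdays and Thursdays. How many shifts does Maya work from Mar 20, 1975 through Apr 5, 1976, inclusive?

Mar 20, 1975 is a Thursday.
From Mar 20, 1975 to Apr 5, 1976 is 383 days inclusive.
383 = 7 × 54 + 5, so there are 54 full weeks plus 5 extra days.
Each full week contributes 2 days from the set (Tue, Thu): 54 × 2 = 108.
The 5 extra days are Thursday, Friday, Saturday, Sunday, Monday — 1 of them qualifies.
Total: 108 + 1 = 109.

109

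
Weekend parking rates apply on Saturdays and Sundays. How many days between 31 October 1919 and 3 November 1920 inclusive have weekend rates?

106

31 October 1919 is a Friday.
That's 370 days from start to end, counting both.
370 = 7 × 52 + 6, so there are 52 full weeks plus 6 extra days.
Each full week contributes 2 weekend days (Sat, Sun): 52 × 2 = 104.
The 6 extra days are Fri, Sat, Sun, Mon, Tue, Wed — 2 of them qualify.
Total: 104 + 2 = 106.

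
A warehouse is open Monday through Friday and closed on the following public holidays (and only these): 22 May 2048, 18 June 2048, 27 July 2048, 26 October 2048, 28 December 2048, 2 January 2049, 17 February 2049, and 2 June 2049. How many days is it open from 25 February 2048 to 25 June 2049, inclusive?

342

25 February 2048 is a Tuesday.
From 25 February 2048 to 25 June 2049 is 487 days inclusive.
487 = 7 × 69 + 4, so there are 69 full weeks plus 4 extra days.
Each full week contributes 5 weekdays (Mon–Fri): 69 × 5 = 345.
The 4 extra days are Tue, Wed, Thu, Fri — 4 of them qualify.
Total: 345 + 4 = 349.
Holidays: 22 May 2048 (Fri); 18 June 2048 (Thu); 27 July 2048 (Mon); 26 October 2048 (Mon); 28 December 2048 (Mon); 2 January 2049 (Sat); 17 February 2049 (Wed); 2 June 2049 (Wed).
7 of the 8 holidays fall on weekdays; the rest are weekends and were already excluded.
Business days: 349 − 7 = 342.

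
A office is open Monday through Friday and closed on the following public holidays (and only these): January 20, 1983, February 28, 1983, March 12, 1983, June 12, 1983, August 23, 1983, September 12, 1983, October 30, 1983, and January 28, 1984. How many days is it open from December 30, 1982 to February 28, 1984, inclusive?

December 30, 1982 is a Thursday.
That's 426 days from start to end, counting both.
426 = 7 × 60 + 6, so there are 60 full weeks plus 6 extra days.
Each full week contributes 5 weekdays (Mon–Fri): 60 × 5 = 300.
The 6 extra days are Thursday, Friday, Saturday, Sunday, Monday, Tuesday — 4 of them qualify.
Total: 300 + 4 = 304.
Holidays: January 20, 1983 (Thu); February 28, 1983 (Mon); March 12, 1983 (Sat); June 12, 1983 (Sun); August 23, 1983 (Tue); September 12, 1983 (Mon); October 30, 1983 (Sun); January 28, 1984 (Sat).
4 of the 8 holidays fall on weekdays; the rest are weekends and were already excluded.
Business days: 304 − 4 = 300.

300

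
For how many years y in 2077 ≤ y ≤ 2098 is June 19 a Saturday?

4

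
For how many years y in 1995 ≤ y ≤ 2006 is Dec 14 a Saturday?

Day of week of December 14 in each year:
1995: Thu, 1996: Sat ✓, 1997: Sun, 1998: Mon, 1999: Tue, 2000: Thu, 2001: Fri, 2002: Sat ✓, 2003: Sun, 2004: Tue, 2005: Wed, 2006: Thu
Saturdays: 1996, 2002.

2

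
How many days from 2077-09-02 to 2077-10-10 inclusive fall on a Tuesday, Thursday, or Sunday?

2077-09-02 is a Thursday.
The range spans 39 days (inclusive of both endpoints).
39 = 7 × 5 + 4, so there are 5 full weeks plus 4 extra days.
Each full week contributes 3 days from the set (Tue, Thu, Sun): 5 × 3 = 15.
The 4 extra days are Thursday, Friday, Saturday, Sunday — 2 of them qualify.
Total: 15 + 2 = 17.

17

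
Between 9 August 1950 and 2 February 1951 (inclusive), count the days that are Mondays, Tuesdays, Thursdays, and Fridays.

9 August 1950 is a Wednesday.
From 9 August 1950 to 2 February 1951 is 178 days inclusive.
178 = 7 × 25 + 3, so there are 25 full weeks plus 3 extra days.
Each full week contributes 4 days from the set (Mon, Tue, Thu, Fri): 25 × 4 = 100.
The 3 extra days are Wed, Thu, Fri — 2 of them qualify.
Total: 100 + 2 = 102.

102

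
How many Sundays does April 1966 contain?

4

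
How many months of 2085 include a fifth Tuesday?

A month has five Tuesdays exactly when Tuesday falls within its first (length − 28) days.
Jan: 31 days, starts Mon → 5 of Mon, Tue, Wed ✓
Feb: 28 days, starts Thu → 5 of (none)
Mar: 31 days, starts Thu → 5 of Thu, Fri, Sat
Apr: 30 days, starts Sun → 5 of Sun, Mon
May: 31 days, starts Tue → 5 of Tue, Wed, Thu ✓
Jun: 30 days, starts Fri → 5 of Fri, Sat
Jul: 31 days, starts Sun → 5 of Sun, Mon, Tue ✓
Aug: 31 days, starts Wed → 5 of Wed, Thu, Fri
Sep: 30 days, starts Sat → 5 of Sat, Sun
Oct: 31 days, starts Mon → 5 of Mon, Tue, Wed ✓
Nov: 30 days, starts Thu → 5 of Thu, Fri
Dec: 31 days, starts Sat → 5 of Sat, Sun, Mon
Months with five Tuesdays: Jan, May, Jul, Oct.

4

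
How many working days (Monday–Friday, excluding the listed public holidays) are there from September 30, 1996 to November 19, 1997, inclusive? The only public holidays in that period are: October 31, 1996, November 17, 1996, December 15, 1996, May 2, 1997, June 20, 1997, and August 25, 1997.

294 working days

September 30, 1996 is a Monday.
That's 416 days from start to end, counting both.
416 = 7 × 59 + 3, so there are 59 full weeks plus 3 extra days.
Each full week contributes 5 weekdays (Mon–Fri): 59 × 5 = 295.
The 3 extra days are Monday, Tuesday, Wednesday — 3 of them qualify.
Total: 295 + 3 = 298.
Holidays: October 31, 1996 (Thu); November 17, 1996 (Sun); December 15, 1996 (Sun); May 2, 1997 (Fri); June 20, 1997 (Fri); August 25, 1997 (Mon).
4 of the 6 holidays fall on weekdays; the rest are weekends and were already excluded.
Business days: 298 − 4 = 294.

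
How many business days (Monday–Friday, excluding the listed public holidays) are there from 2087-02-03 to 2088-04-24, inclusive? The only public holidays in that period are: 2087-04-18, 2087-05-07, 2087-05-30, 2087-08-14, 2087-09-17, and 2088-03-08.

2087-02-03 is a Monday.
That's 447 days from start to end, counting both.
447 = 7 × 63 + 6, so there are 63 full weeks plus 6 extra days.
Each full week contributes 5 weekdays (Mon–Fri): 63 × 5 = 315.
The 6 extra days are Mon, Tue, Wed, Thu, Fri, Sat — 5 of them qualify.
Total: 315 + 5 = 320.
Holidays: 2087-04-18 (Fri); 2087-05-07 (Wed); 2087-05-30 (Fri); 2087-08-14 (Thu); 2087-09-17 (Wed); 2088-03-08 (Mon).
All 6 holidays fall on weekdays, so subtract 6.
Business days: 320 − 6 = 314.

314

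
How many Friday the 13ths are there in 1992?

2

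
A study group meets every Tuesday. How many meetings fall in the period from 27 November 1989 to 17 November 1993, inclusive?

27 November 1989 is a Monday.
That's 1452 days from start to end, counting both.
1452 = 7 × 207 + 3, so there are 207 full weeks plus 3 extra days.
Each full week contributes one Tuesday: 207 so far.
The 3 extra days are Monday, Tuesday, Wednesday — 1 of them qualifies.
Total: 207 + 1 = 208.

208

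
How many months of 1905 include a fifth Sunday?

5

A month has five Sundays exactly when Sunday falls within its first (length − 28) days.
Jan: 31 days, starts Sun → 5 of Sun, Mon, Tue ✓
Feb: 28 days, starts Wed → 5 of (none)
Mar: 31 days, starts Wed → 5 of Wed, Thu, Fri
Apr: 30 days, starts Sat → 5 of Sat, Sun ✓
May: 31 days, starts Mon → 5 of Mon, Tue, Wed
Jun: 30 days, starts Thu → 5 of Thu, Fri
Jul: 31 days, starts Sat → 5 of Sat, Sun, Mon ✓
Aug: 31 days, starts Tue → 5 of Tue, Wed, Thu
Sep: 30 days, starts Fri → 5 of Fri, Sat
Oct: 31 days, starts Sun → 5 of Sun, Mon, Tue ✓
Nov: 30 days, starts Wed → 5 of Wed, Thu
Dec: 31 days, starts Fri → 5 of Fri, Sat, Sun ✓
Months with five Sundays: Jan, Apr, Jul, Oct, Dec.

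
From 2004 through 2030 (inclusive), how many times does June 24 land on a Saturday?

Day of week of June 24 in each year:
2004: Thu, 2005: Fri, 2006: Sat ✓, 2007: Sun, 2008: Tue, 2009: Wed, 2010: Thu, 2011: Fri, 2012: Sun, 2013: Mon, 2014: Tue, 2015: Wed, 2016: Fri, 2017: Sat ✓, 2018: Sun, 2019: Mon, 2020: Wed, 2021: Thu, 2022: Fri, 2023: Sat ✓, 2024: Mon, 2025: Tue, 2026: Wed, 2027: Thu, 2028: Sat ✓, 2029: Sun, 2030: Mon
Saturdays: 2006, 2017, 2023, 2028.

4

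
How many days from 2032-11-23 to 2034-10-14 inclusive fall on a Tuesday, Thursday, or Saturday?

297

2032-11-23 is a Tuesday.
The range spans 691 days (inclusive of both endpoints).
691 = 7 × 98 + 5, so there are 98 full weeks plus 5 extra days.
Each full week contributes 3 days from the set (Tue, Thu, Sat): 98 × 3 = 294.
The 5 extra days are Tue, Wed, Thu, Fri, Sat — 3 of them qualify.
Total: 294 + 3 = 297.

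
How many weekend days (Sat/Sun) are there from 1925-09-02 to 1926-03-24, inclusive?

58

1925-09-02 is a Wednesday.
The range spans 204 days (inclusive of both endpoints).
204 = 7 × 29 + 1, so there are 29 full weeks plus 1 extra day.
Each full week contributes 2 weekend days (Sat, Sun): 29 × 2 = 58.
The 1 extra day is Wed — none qualify.
Total: 58 + 0 = 58.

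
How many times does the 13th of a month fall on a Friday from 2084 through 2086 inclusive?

Friday-the-13ths by year:
2084: Oct
2085: Apr, Jul
2086: Sep, Dec

5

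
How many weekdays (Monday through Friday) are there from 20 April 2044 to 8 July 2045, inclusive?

318 weekdays

20 April 2044 is a Wednesday.
From 20 April 2044 to 8 July 2045 is 445 days inclusive.
445 = 7 × 63 + 4, so there are 63 full weeks plus 4 extra days.
Each full week contributes 5 weekdays (Mon–Fri): 63 × 5 = 315.
The 4 extra days are Wed, Thu, Fri, Sat — 3 of them qualify.
Total: 315 + 3 = 318.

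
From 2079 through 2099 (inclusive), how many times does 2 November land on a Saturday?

3

Day of week of November 2 in each year:
2079: Thu, 2080: Sat ✓, 2081: Sun, 2082: Mon, 2083: Tue, 2084: Thu, 2085: Fri, 2086: Sat ✓, 2087: Sun, 2088: Tue, 2089: Wed, 2090: Thu, 2091: Fri, 2092: Sun, 2093: Mon, 2094: Tue, 2095: Wed, 2096: Fri, 2097: Sat ✓, 2098: Sun, 2099: Mon
Saturdays: 2080, 2086, 2097.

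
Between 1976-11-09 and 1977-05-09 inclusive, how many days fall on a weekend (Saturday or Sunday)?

52

1976-11-09 is a Tuesday.
From 1976-11-09 to 1977-05-09 is 182 days inclusive.
182 = 7 × 26, so the span is exactly 26 full weeks.
Each full week contributes 2 weekend days (Sat, Sun): 26 × 2 = 52.
Total: 52.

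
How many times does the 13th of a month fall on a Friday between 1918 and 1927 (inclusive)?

Friday-the-13ths by year:
1918: Sep, Dec
1919: Jun
1920: Feb, Aug
1921: May
1922: Jan, Oct
1923: Apr, Jul
1924: Jun
1925: Feb, Mar, Nov
1926: Aug
1927: May

16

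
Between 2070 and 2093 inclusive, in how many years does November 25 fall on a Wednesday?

Day of week of November 25 in each year:
2070: Tue, 2071: Wed ✓, 2072: Fri, 2073: Sat, 2074: Sun, 2075: Mon, 2076: Wed ✓, 2077: Thu, 2078: Fri, 2079: Sat, 2080: Mon, 2081: Tue, 2082: Wed ✓, 2083: Thu, 2084: Sat, 2085: Sun, 2086: Mon, 2087: Tue, 2088: Thu, 2089: Fri, 2090: Sat, 2091: Sun, 2092: Tue, 2093: Wed ✓
Wednesdays: 2071, 2076, 2082, 2093.

4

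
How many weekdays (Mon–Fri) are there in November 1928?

November 1, 1928 is a Thursday.
From November 1, 1928 to November 30, 1928 is 30 days inclusive.
30 = 7 × 4 + 2, so there are 4 full weeks plus 2 extra days.
Each full week contributes 5 weekdays (Mon–Fri): 4 × 5 = 20.
The 2 extra days are Thu, Fri — 2 of them qualify.
Total: 20 + 2 = 22.

22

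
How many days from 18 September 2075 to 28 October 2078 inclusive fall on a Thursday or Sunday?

18 September 2075 is a Wednesday.
That's 1137 days from start to end, counting both.
1137 = 7 × 162 + 3, so there are 162 full weeks plus 3 extra days.
Each full week contributes 2 days from the set (Thu, Sun): 162 × 2 = 324.
The 3 extra days are Wednesday, Thursday, Friday — 1 of them qualifies.
Total: 324 + 1 = 325.

325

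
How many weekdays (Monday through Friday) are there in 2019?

1 January 2019 is a Tuesday.
That's 365 days from start to end, counting both.
365 = 7 × 52 + 1, so there are 52 full weeks plus 1 extra day.
Each full week contributes 5 weekdays (Mon–Fri): 52 × 5 = 260.
The 1 extra day is Tuesday — 1 of them qualifies.
Total: 260 + 1 = 261.

261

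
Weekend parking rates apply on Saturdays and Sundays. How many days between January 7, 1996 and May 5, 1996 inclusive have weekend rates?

35

January 7, 1996 is a Sunday.
The range spans 120 days (inclusive of both endpoints).
120 = 7 × 17 + 1, so there are 17 full weeks plus 1 extra day.
Each full week contributes 2 weekend days (Sat, Sun): 17 × 2 = 34.
The 1 extra day is Sunday — 1 of them qualifies.
Total: 34 + 1 = 35.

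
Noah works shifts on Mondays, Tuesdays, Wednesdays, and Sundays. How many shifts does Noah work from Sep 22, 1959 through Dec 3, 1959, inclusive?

42

Sep 22, 1959 is a Tuesday.
That's 73 days from start to end, counting both.
73 = 7 × 10 + 3, so there are 10 full weeks plus 3 extra days.
Each full week contributes 4 days from the set (Mon, Tue, Wed, Sun): 10 × 4 = 40.
The 3 extra days are Tuesday, Wednesday, Thursday — 2 of them qualify.
Total: 40 + 2 = 42.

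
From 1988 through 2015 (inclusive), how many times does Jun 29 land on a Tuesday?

4

Day of week of June 29 in each year:
1988: Wed, 1989: Thu, 1990: Fri, 1991: Sat, 1992: Mon, 1993: Tue ✓, 1994: Wed, 1995: Thu, 1996: Sat, 1997: Sun, 1998: Mon, 1999: Tue ✓, 2000: Thu, 2001: Fri, 2002: Sat, 2003: Sun, 2004: Tue ✓, 2005: Wed, 2006: Thu, 2007: Fri, 2008: Sun, 2009: Mon, 2010: Tue ✓, 2011: Wed, 2012: Fri, 2013: Sat, 2014: Sun, 2015: Mon
Tuesdays: 1993, 1999, 2004, 2010.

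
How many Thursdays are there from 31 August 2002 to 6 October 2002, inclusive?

5

31 August 2002 is a Saturday.
The range spans 37 days (inclusive of both endpoints).
37 = 7 × 5 + 2, so there are 5 full weeks plus 2 extra days.
Each full week contributes one Thursday: 5 so far.
The 2 extra days are Saturday, Sunday — none qualify.
Total: 5 + 0 = 5.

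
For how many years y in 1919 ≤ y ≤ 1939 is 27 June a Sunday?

3

Day of week of June 27 in each year:
1919: Fri, 1920: Sun ✓, 1921: Mon, 1922: Tue, 1923: Wed, 1924: Fri, 1925: Sat, 1926: Sun ✓, 1927: Mon, 1928: Wed, 1929: Thu, 1930: Fri, 1931: Sat, 1932: Mon, 1933: Tue, 1934: Wed, 1935: Thu, 1936: Sat, 1937: Sun ✓, 1938: Mon, 1939: Tue
Sundays: 1920, 1926, 1937.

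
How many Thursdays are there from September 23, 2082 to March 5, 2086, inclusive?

180

September 23, 2082 is a Wednesday.
From September 23, 2082 to March 5, 2086 is 1260 days inclusive.
1260 = 7 × 180, so the span is exactly 180 full weeks.
Each full week contributes one Thursday: 180 so far.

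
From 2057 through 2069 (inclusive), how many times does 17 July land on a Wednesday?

Day of week of July 17 in each year:
2057: Tue, 2058: Wed ✓, 2059: Thu, 2060: Sat, 2061: Sun, 2062: Mon, 2063: Tue, 2064: Thu, 2065: Fri, 2066: Sat, 2067: Sun, 2068: Tue, 2069: Wed ✓
Wednesdays: 2058, 2069.

2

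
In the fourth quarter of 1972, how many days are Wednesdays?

13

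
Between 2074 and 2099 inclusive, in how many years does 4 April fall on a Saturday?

Day of week of April 4 in each year:
2074: Wed, 2075: Thu, 2076: Sat ✓, 2077: Sun, 2078: Mon, 2079: Tue, 2080: Thu, 2081: Fri, 2082: Sat ✓, 2083: Sun, 2084: Tue, 2085: Wed, 2086: Thu, 2087: Fri, 2088: Sun, 2089: Mon, 2090: Tue, 2091: Wed, 2092: Fri, 2093: Sat ✓, 2094: Sun, 2095: Mon, 2096: Wed, 2097: Thu, 2098: Fri, 2099: Sat ✓
Saturdays: 2076, 2082, 2093, 2099.

4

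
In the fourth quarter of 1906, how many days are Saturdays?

1 October 1906 is a Monday.
The range spans 92 days (inclusive of both endpoints).
92 = 7 × 13 + 1, so there are 13 full weeks plus 1 extra day.
Each full week contributes one Saturday: 13 so far.
The 1 extra day is Mon — none qualify.
Total: 13 + 0 = 13.

13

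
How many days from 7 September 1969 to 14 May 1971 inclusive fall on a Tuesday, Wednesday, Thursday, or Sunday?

7 September 1969 is a Sunday.
From 7 September 1969 to 14 May 1971 is 615 days inclusive.
615 = 7 × 87 + 6, so there are 87 full weeks plus 6 extra days.
Each full week contributes 4 days from the set (Tue, Wed, Thu, Sun): 87 × 4 = 348.
The 6 extra days are Sun, Mon, Tue, Wed, Thu, Fri — 4 of them qualify.
Total: 348 + 4 = 352.

352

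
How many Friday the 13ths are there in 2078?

1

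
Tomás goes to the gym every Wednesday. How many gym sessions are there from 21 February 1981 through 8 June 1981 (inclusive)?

21 February 1981 is a Saturday.
The range spans 108 days (inclusive of both endpoints).
108 = 7 × 15 + 3, so there are 15 full weeks plus 3 extra days.
Each full week contributes one Wednesday: 15 so far.
The 3 extra days are Sat, Sun, Mon — none qualify.
Total: 15 + 0 = 15.

15 Wednesdays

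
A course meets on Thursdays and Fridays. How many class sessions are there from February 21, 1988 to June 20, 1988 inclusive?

34

February 21, 1988 is a Sunday.
From February 21, 1988 to June 20, 1988 is 121 days inclusive.
121 = 7 × 17 + 2, so there are 17 full weeks plus 2 extra days.
Each full week contributes 2 days from the set (Thu, Fri): 17 × 2 = 34.
The 2 extra days are Sunday, Monday — none qualify.
Total: 34 + 0 = 34.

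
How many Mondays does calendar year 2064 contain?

1 January 2064 is a Tuesday.
That's 366 days from start to end, counting both.
366 = 7 × 52 + 2, so there are 52 full weeks plus 2 extra days.
Each full week contributes one Monday: 52 so far.
The 2 extra days are Tuesday, Wednesday — none qualify.
Total: 52 + 0 = 52.

52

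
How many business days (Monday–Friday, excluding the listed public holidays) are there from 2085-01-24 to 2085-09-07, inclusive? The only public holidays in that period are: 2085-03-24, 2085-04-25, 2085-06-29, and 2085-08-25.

161

2085-01-24 is a Wednesday.
From 2085-01-24 to 2085-09-07 is 227 days inclusive.
227 = 7 × 32 + 3, so there are 32 full weeks plus 3 extra days.
Each full week contributes 5 weekdays (Mon–Fri): 32 × 5 = 160.
The 3 extra days are Wed, Thu, Fri — 3 of them qualify.
Total: 160 + 3 = 163.
Holidays: 2085-03-24 (Sat); 2085-04-25 (Wed); 2085-06-29 (Fri); 2085-08-25 (Sat).
2 of the 4 holidays fall on weekdays; the rest are weekends and were already excluded.
Business days: 163 − 2 = 161.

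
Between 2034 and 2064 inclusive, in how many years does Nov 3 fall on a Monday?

5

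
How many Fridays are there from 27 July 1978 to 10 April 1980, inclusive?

89 Fridays

27 July 1978 is a Thursday.
That's 624 days from start to end, counting both.
624 = 7 × 89 + 1, so there are 89 full weeks plus 1 extra day.
Each full week contributes one Friday: 89 so far.
The 1 extra day is Thu — none qualify.
Total: 89 + 0 = 89.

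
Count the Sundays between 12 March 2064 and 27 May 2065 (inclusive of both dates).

12 March 2064 is a Wednesday.
The range spans 442 days (inclusive of both endpoints).
442 = 7 × 63 + 1, so there are 63 full weeks plus 1 extra day.
Each full week contributes one Sunday: 63 so far.
The 1 extra day is Wednesday — none qualify.
Total: 63 + 0 = 63.

63 Sundays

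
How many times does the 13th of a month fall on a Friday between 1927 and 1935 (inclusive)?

Friday-the-13ths by year:
1927: May
1928: Jan, Apr, Jul
1929: Sep, Dec
1930: Jun
1931: Feb, Mar, Nov
1932: May
1933: Jan, Oct
1934: Apr, Jul
1935: Sep, Dec

17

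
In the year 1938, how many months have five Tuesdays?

A month has five Tuesdays exactly when Tuesday falls within its first (length − 28) days.
Jan: 31 days, starts Sat → 5 of Sat, Sun, Mon
Feb: 28 days, starts Tue → 5 of (none)
Mar: 31 days, starts Tue → 5 of Tue, Wed, Thu ✓
Apr: 30 days, starts Fri → 5 of Fri, Sat
May: 31 days, starts Sun → 5 of Sun, Mon, Tue ✓
Jun: 30 days, starts Wed → 5 of Wed, Thu
Jul: 31 days, starts Fri → 5 of Fri, Sat, Sun
Aug: 31 days, starts Mon → 5 of Mon, Tue, Wed ✓
Sep: 30 days, starts Thu → 5 of Thu, Fri
Oct: 31 days, starts Sat → 5 of Sat, Sun, Mon
Nov: 30 days, starts Tue → 5 of Tue, Wed ✓
Dec: 31 days, starts Thu → 5 of Thu, Fri, Sat
Months with five Tuesdays: Mar, May, Aug, Nov.

4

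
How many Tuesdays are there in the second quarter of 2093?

13

2093-04-01 is a Wednesday.
That's 91 days from start to end, counting both.
91 = 7 × 13, so the span is exactly 13 full weeks.
Each full week contributes one Tuesday: 13 so far.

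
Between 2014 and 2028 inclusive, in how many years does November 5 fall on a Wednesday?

2

Day of week of November 5 in each year:
2014: Wed ✓, 2015: Thu, 2016: Sat, 2017: Sun, 2018: Mon, 2019: Tue, 2020: Thu, 2021: Fri, 2022: Sat, 2023: Sun, 2024: Tue, 2025: Wed ✓, 2026: Thu, 2027: Fri, 2028: Sun
Wednesdays: 2014, 2025.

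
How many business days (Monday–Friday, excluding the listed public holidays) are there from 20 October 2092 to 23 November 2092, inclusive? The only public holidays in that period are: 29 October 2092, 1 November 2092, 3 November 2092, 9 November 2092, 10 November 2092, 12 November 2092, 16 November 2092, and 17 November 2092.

20 October 2092 is a Monday.
From 20 October 2092 to 23 November 2092 is 35 days inclusive.
35 = 7 × 5, so the span is exactly 5 full weeks.
Each full week contributes 5 weekdays (Mon–Fri): 5 × 5 = 25.
Holidays: 29 October 2092 (Wed); 1 November 2092 (Sat); 3 November 2092 (Mon); 9 November 2092 (Sun); 10 November 2092 (Mon); 12 November 2092 (Wed); 16 November 2092 (Sun); 17 November 2092 (Mon).
5 of the 8 holidays fall on weekdays; the rest are weekends and were already excluded.
Business days: 25 − 5 = 20.

20 business days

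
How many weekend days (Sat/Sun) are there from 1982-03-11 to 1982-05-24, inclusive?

22

1982-03-11 is a Thursday.
From 1982-03-11 to 1982-05-24 is 75 days inclusive.
75 = 7 × 10 + 5, so there are 10 full weeks plus 5 extra days.
Each full week contributes 2 weekend days (Sat, Sun): 10 × 2 = 20.
The 5 extra days are Thu, Fri, Sat, Sun, Mon — 2 of them qualify.
Total: 20 + 2 = 22.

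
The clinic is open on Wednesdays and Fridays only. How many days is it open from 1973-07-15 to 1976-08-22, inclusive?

1973-07-15 is a Sunday.
From 1973-07-15 to 1976-08-22 is 1135 days inclusive.
1135 = 7 × 162 + 1, so there are 162 full weeks plus 1 extra day.
Each full week contributes 2 days from the set (Wed, Fri): 162 × 2 = 324.
The 1 extra day is Sunday — none qualify.
Total: 324 + 0 = 324.

324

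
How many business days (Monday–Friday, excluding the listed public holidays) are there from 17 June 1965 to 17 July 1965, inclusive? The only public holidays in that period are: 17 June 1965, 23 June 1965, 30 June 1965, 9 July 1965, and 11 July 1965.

17 June 1965 is a Thursday.
The range spans 31 days (inclusive of both endpoints).
31 = 7 × 4 + 3, so there are 4 full weeks plus 3 extra days.
Each full week contributes 5 weekdays (Mon–Fri): 4 × 5 = 20.
The 3 extra days are Thu, Fri, Sat — 2 of them qualify.
Total: 20 + 2 = 22.
Holidays: 17 June 1965 (Thu); 23 June 1965 (Wed); 30 June 1965 (Wed); 9 July 1965 (Fri); 11 July 1965 (Sun).
4 of the 5 holidays fall on weekdays; the rest are weekends and were already excluded.
Business days: 22 − 4 = 18.

18 business days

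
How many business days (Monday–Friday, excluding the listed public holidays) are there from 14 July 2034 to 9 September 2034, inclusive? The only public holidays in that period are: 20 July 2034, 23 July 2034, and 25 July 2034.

14 July 2034 is a Friday.
That's 58 days from start to end, counting both.
58 = 7 × 8 + 2, so there are 8 full weeks plus 2 extra days.
Each full week contributes 5 weekdays (Mon–Fri): 8 × 5 = 40.
The 2 extra days are Fri, Sat — 1 of them qualifies.
Total: 40 + 1 = 41.
Holidays: 20 July 2034 (Thu); 23 July 2034 (Sun); 25 July 2034 (Tue).
2 of the 3 holidays fall on weekdays; the rest are weekends and were already excluded.
Business days: 41 − 2 = 39.

39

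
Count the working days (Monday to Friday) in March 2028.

Mar 1, 2028 is a Wednesday.
That's 31 days from start to end, counting both.
31 = 7 × 4 + 3, so there are 4 full weeks plus 3 extra days.
Each full week contributes 5 weekdays (Mon–Fri): 4 × 5 = 20.
The 3 extra days are Wednesday, Thursday, Friday — 3 of them qualify.
Total: 20 + 3 = 23.

23 weekdays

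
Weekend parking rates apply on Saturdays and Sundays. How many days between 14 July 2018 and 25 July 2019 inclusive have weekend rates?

108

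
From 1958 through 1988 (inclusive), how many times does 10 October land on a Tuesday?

4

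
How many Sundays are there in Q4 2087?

2087-10-01 is a Wednesday.
From 2087-10-01 to 2087-12-31 is 92 days inclusive.
92 = 7 × 13 + 1, so there are 13 full weeks plus 1 extra day.
Each full week contributes one Sunday: 13 so far.
The 1 extra day is Wed — none qualify.
Total: 13 + 0 = 13.

13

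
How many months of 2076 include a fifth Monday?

4

A month has five Mondays exactly when Monday falls within its first (length − 28) days.
Jan: 31 days, starts Wed → 5 of Wed, Thu, Fri
Feb: 29 days, starts Sat → 5 of Sat
Mar: 31 days, starts Sun → 5 of Sun, Mon, Tue ✓
Apr: 30 days, starts Wed → 5 of Wed, Thu
May: 31 days, starts Fri → 5 of Fri, Sat, Sun
Jun: 30 days, starts Mon → 5 of Mon, Tue ✓
Jul: 31 days, starts Wed → 5 of Wed, Thu, Fri
Aug: 31 days, starts Sat → 5 of Sat, Sun, Mon ✓
Sep: 30 days, starts Tue → 5 of Tue, Wed
Oct: 31 days, starts Thu → 5 of Thu, Fri, Sat
Nov: 30 days, starts Sun → 5 of Sun, Mon ✓
Dec: 31 days, starts Tue → 5 of Tue, Wed, Thu
Months with five Mondays: Mar, Jun, Aug, Nov.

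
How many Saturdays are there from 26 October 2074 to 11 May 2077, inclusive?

133 Saturdays

26 October 2074 is a Friday.
That's 929 days from start to end, counting both.
929 = 7 × 132 + 5, so there are 132 full weeks plus 5 extra days.
Each full week contributes one Saturday: 132 so far.
The 5 extra days are Friday, Saturday, Sunday, Monday, Tuesday — 1 of them qualifies.
Total: 132 + 1 = 133.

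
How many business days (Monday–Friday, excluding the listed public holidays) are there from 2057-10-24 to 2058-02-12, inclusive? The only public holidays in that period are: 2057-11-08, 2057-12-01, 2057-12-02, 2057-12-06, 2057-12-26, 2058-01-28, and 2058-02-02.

2057-10-24 is a Wednesday.
From 2057-10-24 to 2058-02-12 is 112 days inclusive.
112 = 7 × 16, so the span is exactly 16 full weeks.
Each full week contributes 5 weekdays (Mon–Fri): 16 × 5 = 80.
Total: 80.
Holidays: 2057-11-08 (Thu); 2057-12-01 (Sat); 2057-12-02 (Sun); 2057-12-06 (Thu); 2057-12-26 (Wed); 2058-01-28 (Mon); 2058-02-02 (Sat).
4 of the 7 holidays fall on weekdays; the rest are weekends and were already excluded.
Business days: 80 − 4 = 76.

76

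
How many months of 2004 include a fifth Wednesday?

A month has five Wednesdays exactly when Wednesday falls within its first (length − 28) days.
Jan: 31 days, starts Thu → 5 of Thu, Fri, Sat
Feb: 29 days, starts Sun → 5 of Sun
Mar: 31 days, starts Mon → 5 of Mon, Tue, Wed ✓
Apr: 30 days, starts Thu → 5 of Thu, Fri
May: 31 days, starts Sat → 5 of Sat, Sun, Mon
Jun: 30 days, starts Tue → 5 of Tue, Wed ✓
Jul: 31 days, starts Thu → 5 of Thu, Fri, Sat
Aug: 31 days, starts Sun → 5 of Sun, Mon, Tue
Sep: 30 days, starts Wed → 5 of Wed, Thu ✓
Oct: 31 days, starts Fri → 5 of Fri, Sat, Sun
Nov: 30 days, starts Mon → 5 of Mon, Tue
Dec: 31 days, starts Wed → 5 of Wed, Thu, Fri ✓
Months with five Wednesdays: Mar, Jun, Sep, Dec.

4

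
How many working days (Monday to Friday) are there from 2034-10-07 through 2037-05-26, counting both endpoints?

2034-10-07 is a Saturday.
The range spans 963 days (inclusive of both endpoints).
963 = 7 × 137 + 4, so there are 137 full weeks plus 4 extra days.
Each full week contributes 5 weekdays (Mon–Fri): 137 × 5 = 685.
The 4 extra days are Saturday, Sunday, Monday, Tuesday — 2 of them qualify.
Total: 685 + 2 = 687.

687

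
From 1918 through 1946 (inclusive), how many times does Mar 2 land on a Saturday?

5

Day of week of March 2 in each year:
1918: Sat ✓, 1919: Sun, 1920: Tue, 1921: Wed, 1922: Thu, 1923: Fri, 1924: Sun, 1925: Mon, 1926: Tue, 1927: Wed, 1928: Fri, 1929: Sat ✓, 1930: Sun, 1931: Mon, 1932: Wed, 1933: Thu, 1934: Fri, 1935: Sat ✓, 1936: Mon, 1937: Tue, 1938: Wed, 1939: Thu, 1940: Sat ✓, 1941: Sun, 1942: Mon, 1943: Tue, 1944: Thu, 1945: Fri, 1946: Sat ✓
Saturdays: 1918, 1929, 1935, 1940, 1946.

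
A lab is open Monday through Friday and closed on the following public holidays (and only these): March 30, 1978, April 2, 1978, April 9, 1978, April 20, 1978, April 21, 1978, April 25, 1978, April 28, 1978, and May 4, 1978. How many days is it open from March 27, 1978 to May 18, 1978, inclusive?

33

March 27, 1978 is a Monday.
The range spans 53 days (inclusive of both endpoints).
53 = 7 × 7 + 4, so there are 7 full weeks plus 4 extra days.
Each full week contributes 5 weekdays (Mon–Fri): 7 × 5 = 35.
The 4 extra days are Monday, Tuesday, Wednesday, Thursday — 4 of them qualify.
Total: 35 + 4 = 39.
Holidays: March 30, 1978 (Thu); April 2, 1978 (Sun); April 9, 1978 (Sun); April 20, 1978 (Thu); April 21, 1978 (Fri); April 25, 1978 (Tue); April 28, 1978 (Fri); May 4, 1978 (Thu).
6 of the 8 holidays fall on weekdays; the rest are weekends and were already excluded.
Business days: 39 − 6 = 33.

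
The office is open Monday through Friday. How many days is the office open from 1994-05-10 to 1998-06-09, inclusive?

1066 weekdays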